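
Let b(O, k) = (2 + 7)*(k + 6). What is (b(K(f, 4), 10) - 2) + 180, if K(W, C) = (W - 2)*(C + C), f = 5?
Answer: 322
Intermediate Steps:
K(W, C) = 2*C*(-2 + W) (K(W, C) = (-2 + W)*(2*C) = 2*C*(-2 + W))
b(O, k) = 54 + 9*k (b(O, k) = 9*(6 + k) = 54 + 9*k)
(b(K(f, 4), 10) - 2) + 180 = ((54 + 9*10) - 2) + 180 = ((54 + 90) - 2) + 180 = (144 - 2) + 180 = 142 + 180 = 322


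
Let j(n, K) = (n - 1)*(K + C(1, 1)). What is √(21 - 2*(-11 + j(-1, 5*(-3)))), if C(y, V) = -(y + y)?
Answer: 5*I ≈ 5.0*I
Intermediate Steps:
C(y, V) = -2*y
j(n, K) = (-1 + n)*(-2 + K) (j(n, K) = (n - 1)*(K - 2*1) = (-1 + n)*(K - 2) = (-1 + n)*(-2 + K))
√(21 - 2*(-11 + j(-1, 5*(-3)))) = √(21 - 2*(-11 + (2 - 5*(-3) - 2*(-1) + (5*(-3))*(-1)))) = √(21 - 2*(-11 + (2 - 1*(-15) + 2 - 15*(-1)))) = √(21 - 2*(-11 + (2 + 15 + 2 + 15))) = √(21 - 2*(-11 + 34)) = √(21 - 2*23) = √(21 - 46) = √(-25) = 5*I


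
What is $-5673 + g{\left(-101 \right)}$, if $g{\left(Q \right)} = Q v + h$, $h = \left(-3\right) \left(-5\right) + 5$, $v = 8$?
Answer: $-6461$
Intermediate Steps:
$h = 20$ ($h = 15 + 5 = 20$)
$g{\left(Q \right)} = 20 + 8 Q$ ($g{\left(Q \right)} = Q 8 + 20 = 8 Q + 20 = 20 + 8 Q$)
$-5673 + g{\left(-101 \right)} = -5673 + \left(20 + 8 \left(-101\right)\right) = -5673 + \left(20 - 808\right) = -5673 - 788 = -6461$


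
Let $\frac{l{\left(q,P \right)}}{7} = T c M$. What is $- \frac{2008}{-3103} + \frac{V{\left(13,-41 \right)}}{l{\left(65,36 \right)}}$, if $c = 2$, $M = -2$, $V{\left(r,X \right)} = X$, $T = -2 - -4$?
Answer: $\frac{239671}{173768} \approx 1.3793$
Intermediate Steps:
$T = 2$ ($T = -2 + 4 = 2$)
$l{\left(q,P \right)} = -56$ ($l{\left(q,P \right)} = 7 \cdot 2 \cdot 2 \left(-2\right) = 7 \cdot 4 \left(-2\right) = 7 \left(-8\right) = -56$)
$- \frac{2008}{-3103} + \frac{V{\left(13,-41 \right)}}{l{\left(65,36 \right)}} = - \frac{2008}{-3103} - \frac{41}{-56} = \left(-2008\right) \left(- \frac{1}{3103}\right) - - \frac{41}{56} = \frac{2008}{3103} + \frac{41}{56} = \frac{239671}{173768}$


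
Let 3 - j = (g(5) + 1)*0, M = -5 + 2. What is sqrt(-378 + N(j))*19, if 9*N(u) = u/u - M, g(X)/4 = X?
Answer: 19*I*sqrt(3398)/3 ≈ 369.19*I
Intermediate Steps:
M = -3
g(X) = 4*X
j = 3 (j = 3 - (4*5 + 1)*0 = 3 - (20 + 1)*0 = 3 - 21*0 = 3 - 1*0 = 3 + 0 = 3)
N(u) = 4/9 (N(u) = (u/u - 1*(-3))/9 = (1 + 3)/9 = (1/9)*4 = 4/9)
sqrt(-378 + N(j))*19 = sqrt(-378 + 4/9)*19 = sqrt(-3398/9)*19 = (I*sqrt(3398)/3)*19 = 19*I*sqrt(3398)/3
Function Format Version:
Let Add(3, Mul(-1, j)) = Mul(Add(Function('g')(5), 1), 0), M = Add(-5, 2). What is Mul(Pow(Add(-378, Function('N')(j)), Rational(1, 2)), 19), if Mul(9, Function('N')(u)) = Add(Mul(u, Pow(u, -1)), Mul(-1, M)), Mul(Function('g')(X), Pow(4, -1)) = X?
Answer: Mul(Rational(19, 3), I, Pow(3398, Rational(1, 2))) ≈ Mul(369.19, I)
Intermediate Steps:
M = -3
Function('g')(X) = Mul(4, X)
j = 3 (j = Add(3, Mul(-1, Mul(Add(Mul(4, 5), 1), 0))) = Add(3, Mul(-1, Mul(Add(20, 1), 0))) = Add(3, Mul(-1, Mul(21, 0))) = Add(3, Mul(-1, 0)) = Add(3, 0) = 3)
Function('N')(u) = Rational(4, 9) (Function('N')(u) = Mul(Rational(1, 9), Add(Mul(u, Pow(u, -1)), Mul(-1, -3))) = Mul(Rational(1, 9), Add(1, 3)) = Mul(Rational(1, 9), 4) = Rational(4, 9))
Mul(Pow(Add(-378, Function('N')(j)), Rational(1, 2)), 19) = Mul(Pow(Add(-378, Rational(4, 9)), Rational(1, 2)), 19) = Mul(Pow(Rational(-3398, 9), Rational(1, 2)), 19) = Mul(Mul(Rational(1, 3), I, Pow(3398, Rational(1, 2))), 19) = Mul(Rational(19, 3), I, Pow(3398, Rational(1, 2)))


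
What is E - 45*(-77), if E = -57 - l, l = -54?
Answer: 3462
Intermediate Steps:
E = -3 (E = -57 - 1*(-54) = -57 + 54 = -3)
E - 45*(-77) = -3 - 45*(-77) = -3 + 3465 = 3462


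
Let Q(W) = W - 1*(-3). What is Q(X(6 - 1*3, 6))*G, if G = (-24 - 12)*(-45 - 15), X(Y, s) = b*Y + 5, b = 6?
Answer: 56160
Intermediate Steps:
X(Y, s) = 5 + 6*Y (X(Y, s) = 6*Y + 5 = 5 + 6*Y)
Q(W) = 3 + W (Q(W) = W + 3 = 3 + W)
G = 2160 (G = -36*(-60) = 2160)
Q(X(6 - 1*3, 6))*G = (3 + (5 + 6*(6 - 1*3)))*2160 = (3 + (5 + 6*(6 - 3)))*2160 = (3 + (5 + 6*3))*2160 = (3 + (5 + 18))*2160 = (3 + 23)*2160 = 26*2160 = 56160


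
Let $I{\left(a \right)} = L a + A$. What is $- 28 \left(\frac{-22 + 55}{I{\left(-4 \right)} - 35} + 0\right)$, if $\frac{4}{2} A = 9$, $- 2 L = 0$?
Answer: $\frac{1848}{61} \approx 30.295$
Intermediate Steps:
$L = 0$ ($L = \left(- \frac{1}{2}\right) 0 = 0$)
$A = \frac{9}{2}$ ($A = \frac{1}{2} \cdot 9 = \frac{9}{2} \approx 4.5$)
$I{\left(a \right)} = \frac{9}{2}$ ($I{\left(a \right)} = 0 a + \frac{9}{2} = 0 + \frac{9}{2} = \frac{9}{2}$)
$- 28 \left(\frac{-22 + 55}{I{\left(-4 \right)} - 35} + 0\right) = - 28 \left(\frac{-22 + 55}{\frac{9}{2} - 35} + 0\right) = - 28 \left(\frac{33}{- \frac{61}{2}} + 0\right) = - 28 \left(33 \left(- \frac{2}{61}\right) + 0\right) = - 28 \left(- \frac{66}{61} + 0\right) = \left(-28\right) \left(- \frac{66}{61}\right) = \frac{1848}{61}$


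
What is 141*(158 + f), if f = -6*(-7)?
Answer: 28200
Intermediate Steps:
f = 42
141*(158 + f) = 141*(158 + 42) = 141*200 = 28200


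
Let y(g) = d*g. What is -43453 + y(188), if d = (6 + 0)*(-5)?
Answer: -49093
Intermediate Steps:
d = -30 (d = 6*(-5) = -30)
y(g) = -30*g
-43453 + y(188) = -43453 - 30*188 = -43453 - 5640 = -49093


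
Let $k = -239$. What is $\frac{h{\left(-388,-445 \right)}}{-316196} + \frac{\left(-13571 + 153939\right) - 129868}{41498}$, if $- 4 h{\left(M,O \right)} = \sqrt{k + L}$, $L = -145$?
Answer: $\frac{5250}{20749} + \frac{i \sqrt{6}}{158098} \approx 0.25302 + 1.5493 \cdot 10^{-5} i$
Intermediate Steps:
$h{\left(M,O \right)} = - 2 i \sqrt{6}$ ($h{\left(M,O \right)} = - \frac{\sqrt{-239 - 145}}{4} = - \frac{\sqrt{-384}}{4} = - \frac{8 i \sqrt{6}}{4} = - 2 i \sqrt{6}$)
$\frac{h{\left(-388,-445 \right)}}{-316196} + \frac{\left(-13571 + 153939\right) - 129868}{41498} = \frac{\left(-2\right) i \sqrt{6}}{-316196} + \frac{\left(-13571 + 153939\right) - 129868}{41498} = - 2 i \sqrt{6} \left(- \frac{1}{316196}\right) + \left(140368 - 129868\right) \frac{1}{41498} = \frac{i \sqrt{6}}{158098} + 10500 \cdot \frac{1}{41498} = \frac{i \sqrt{6}}{158098} + \frac{5250}{20749} = \frac{5250}{20749} + \frac{i \sqrt{6}}{158098}$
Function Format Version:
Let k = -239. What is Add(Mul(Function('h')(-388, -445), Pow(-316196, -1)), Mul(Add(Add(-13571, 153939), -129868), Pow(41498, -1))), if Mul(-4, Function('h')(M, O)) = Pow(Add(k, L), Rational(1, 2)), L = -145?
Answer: Add(Rational(5250, 20749), Mul(Rational(1, 158098), I, Pow(6, Rational(1, 2)))) ≈ Add(0.25302, Mul(1.5493e-5, I))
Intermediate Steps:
Function('h')(M, O) = Mul(-2, I, Pow(6, Rational(1, 2))) (Function('h')(M, O) = Mul(Rational(-1, 4), Pow(Add(-239, -145), Rational(1, 2))) = Mul(Rational(-1, 4), Pow(-384, Rational(1, 2))) = Mul(Rational(-1, 4), Mul(8, I, Pow(6, Rational(1, 2)))) = Mul(-2, I, Pow(6, Rational(1, 2))))
Add(Mul(Function('h')(-388, -445), Pow(-316196, -1)), Mul(Add(Add(-13571, 153939), -129868), Pow(41498, -1))) = Add(Mul(Mul(-2, I, Pow(6, Rational(1, 2))), Pow(-316196, -1)), Mul(Add(Add(-13571, 153939), -129868), Pow(41498, -1))) = Add(Mul(Mul(-2, I, Pow(6, Rational(1, 2))), Rational(-1, 316196)), Mul(Add(140368, -129868), Rational(1, 41498))) = Add(Mul(Rational(1, 158098), I, Pow(6, Rational(1, 2))), Mul(10500, Rational(1, 41498))) = Add(Mul(Rational(1, 158098), I, Pow(6, Rational(1, 2))), Rational(5250, 20749)) = Add(Rational(5250, 20749), Mul(Rational(1, 158098), I, Pow(6, Rational(1, 2))))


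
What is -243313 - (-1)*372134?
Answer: 128821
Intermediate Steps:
-243313 - (-1)*372134 = -243313 - 1*(-372134) = -243313 + 372134 = 128821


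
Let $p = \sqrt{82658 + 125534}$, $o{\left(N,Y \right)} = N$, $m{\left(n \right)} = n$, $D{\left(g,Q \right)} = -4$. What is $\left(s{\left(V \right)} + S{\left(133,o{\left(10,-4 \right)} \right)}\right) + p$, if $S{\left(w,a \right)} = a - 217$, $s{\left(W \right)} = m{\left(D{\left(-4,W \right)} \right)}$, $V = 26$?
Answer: $-211 + 8 \sqrt{3253} \approx 245.28$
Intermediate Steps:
$s{\left(W \right)} = -4$
$S{\left(w,a \right)} = -217 + a$ ($S{\left(w,a \right)} = a - 217 = -217 + a$)
$p = 8 \sqrt{3253}$ ($p = \sqrt{208192} = 8 \sqrt{3253} \approx 456.28$)
$\left(s{\left(V \right)} + S{\left(133,o{\left(10,-4 \right)} \right)}\right) + p = \left(-4 + \left(-217 + 10\right)\right) + 8 \sqrt{3253} = \left(-4 - 207\right) + 8 \sqrt{3253} = -211 + 8 \sqrt{3253}$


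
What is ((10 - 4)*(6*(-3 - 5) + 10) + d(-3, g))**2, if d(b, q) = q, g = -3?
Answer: 53361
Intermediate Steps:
((10 - 4)*(6*(-3 - 5) + 10) + d(-3, g))**2 = ((10 - 4)*(6*(-3 - 5) + 10) - 3)**2 = (6*(6*(-8) + 10) - 3)**2 = (6*(-48 + 10) - 3)**2 = (6*(-38) - 3)**2 = (-228 - 3)**2 = (-231)**2 = 53361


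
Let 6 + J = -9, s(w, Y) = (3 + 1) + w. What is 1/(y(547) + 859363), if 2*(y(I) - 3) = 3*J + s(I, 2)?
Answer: 1/859619 ≈ 1.1633e-6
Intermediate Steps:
s(w, Y) = 4 + w
J = -15 (J = -6 - 9 = -15)
y(I) = -35/2 + I/2 (y(I) = 3 + (3*(-15) + (4 + I))/2 = 3 + (-45 + (4 + I))/2 = 3 + (-41 + I)/2 = 3 + (-41/2 + I/2) = -35/2 + I/2)
1/(y(547) + 859363) = 1/((-35/2 + (½)*547) + 859363) = 1/((-35/2 + 547/2) + 859363) = 1/(256 + 859363) = 1/859619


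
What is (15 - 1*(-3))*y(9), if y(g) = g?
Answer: 162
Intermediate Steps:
(15 - 1*(-3))*y(9) = (15 - 1*(-3))*9 = (15 + 3)*9 = 18*9 = 162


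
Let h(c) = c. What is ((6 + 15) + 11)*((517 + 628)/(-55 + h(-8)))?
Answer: -36640/63 ≈ -581.59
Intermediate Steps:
((6 + 15) + 11)*((517 + 628)/(-55 + h(-8))) = ((6 + 15) + 11)*((517 + 628)/(-55 - 8)) = (21 + 11)*(1145/(-63)) = 32*(1145*(-1/63)) = 32*(-1145/63) = -36640/63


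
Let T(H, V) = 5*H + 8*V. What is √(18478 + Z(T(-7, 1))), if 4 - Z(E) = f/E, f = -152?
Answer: √1496586/9 ≈ 135.93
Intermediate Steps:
Z(E) = 4 + 152/E (Z(E) = 4 - (-152)/E = 4 + 152/E)
√(18478 + Z(T(-7, 1))) = √(18478 + (4 + 152/(5*(-7) + 8*1))) = √(18478 + (4 + 152/(-35 + 8))) = √(18478 + (4 + 152/(-27))) = √(18478 + (4 + 152*(-1/27))) = √(18478 + (4 - 152/27)) = √(18478 - 44/27) = √(498862/27) = √1496586/9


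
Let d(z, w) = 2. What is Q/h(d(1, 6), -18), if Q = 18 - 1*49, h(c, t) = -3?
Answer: 31/3 ≈ 10.333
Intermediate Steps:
Q = -31 (Q = 18 - 49 = -31)
Q/h(d(1, 6), -18) = -31/(-3) = -31*(-⅓) = 31/3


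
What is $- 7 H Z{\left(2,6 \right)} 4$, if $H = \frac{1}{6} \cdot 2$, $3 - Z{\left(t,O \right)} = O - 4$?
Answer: $- \frac{28}{3} \approx -9.3333$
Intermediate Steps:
$Z{\left(t,O \right)} = 7 - O$ ($Z{\left(t,O \right)} = 3 - \left(O - 4\right) = 3 - \left(-4 + O\right) = 7 - O$)
$H = \frac{1}{3}$ ($H = \frac{1}{6} \cdot 2 = \frac{1}{3} \approx 0.33333$)
$- 7 H Z{\left(2,6 \right)} 4 = \left(-7\right) \frac{1}{3} \left(7 - 6\right) 4 = - \frac{7 \left(7 - 6\right) 4}{3} = - \frac{7 \cdot 1 \cdot 4}{3} = \left(- \frac{7}{3}\right) 4 = - \frac{28}{3}$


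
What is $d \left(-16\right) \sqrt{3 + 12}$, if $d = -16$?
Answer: $256 \sqrt{15} \approx 991.48$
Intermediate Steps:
$d \left(-16\right) \sqrt{3 + 12} = \left(-16\right) \left(-16\right) \sqrt{3 + 12} = 256 \sqrt{15}$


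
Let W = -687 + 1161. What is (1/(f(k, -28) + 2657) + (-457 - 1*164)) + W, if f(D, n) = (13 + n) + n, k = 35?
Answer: -384257/2614 ≈ -147.00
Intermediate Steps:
f(D, n) = 13 + 2*n
W = 474
(1/(f(k, -28) + 2657) + (-457 - 1*164)) + W = (1/((13 + 2*(-28)) + 2657) + (-457 - 1*164)) + 474 = (1/((13 - 56) + 2657) + (-457 - 164)) + 474 = (1/(-43 + 2657) - 621) + 474 = (1/2614 - 621) + 474 = -1623293/2614 + 474 = -384257/2614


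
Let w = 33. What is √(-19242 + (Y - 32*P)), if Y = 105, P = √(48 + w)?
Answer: 5*I*√777 ≈ 139.37*I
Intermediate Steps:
P = 9 (P = √(48 + 33) = √81 = 9)
√(-19242 + (Y - 32*P)) = √(-19242 + (105 - 32*9)) = √(-19242 + (105 - 288)) = √(-19242 - 183) = √(-19425) = 5*I*√777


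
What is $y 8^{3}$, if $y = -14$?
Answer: $-7168$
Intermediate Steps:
$y 8^{3} = - 14 \cdot 8^{3} = \left(-14\right) 512 = -7168$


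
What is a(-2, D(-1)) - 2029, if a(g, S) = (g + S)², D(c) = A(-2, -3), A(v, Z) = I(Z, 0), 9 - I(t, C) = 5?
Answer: -2025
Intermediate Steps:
I(t, C) = 4 (I(t, C) = 9 - 1*5 = 9 - 5 = 4)
A(v, Z) = 4
D(c) = 4
a(g, S) = (S + g)²
a(-2, D(-1)) - 2029 = (4 - 2)² - 2029 = 2² - 2029 = 4 - 2029 = -2025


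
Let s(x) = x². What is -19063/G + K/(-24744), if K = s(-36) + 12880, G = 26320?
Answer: -105600899/81407760 ≈ -1.2972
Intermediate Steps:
K = 14176 (K = (-36)² + 12880 = 1296 + 12880 = 14176)
-19063/G + K/(-24744) = -19063/26320 + 14176/(-24744) = -19063*1/26320 + 14176*(-1/24744) = -19063/26320 - 1772/3093 = -105600899/81407760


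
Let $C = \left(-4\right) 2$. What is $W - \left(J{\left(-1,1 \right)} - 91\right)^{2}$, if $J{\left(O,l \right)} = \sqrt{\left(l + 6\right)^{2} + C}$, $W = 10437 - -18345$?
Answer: $20460 + 182 \sqrt{41} \approx 21625.0$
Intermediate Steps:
$W = 28782$ ($W = 10437 + 18345 = 28782$)
$C = -8$
$J{\left(O,l \right)} = \sqrt{-8 + \left(6 + l\right)^{2}}$ ($J{\left(O,l \right)} = \sqrt{\left(l + 6\right)^{2} - 8} = \sqrt{\left(6 + l\right)^{2} - 8} = \sqrt{-8 + \left(6 + l\right)^{2}}$)
$W - \left(J{\left(-1,1 \right)} - 91\right)^{2} = 28782 - \left(\sqrt{-8 + \left(6 + 1\right)^{2}} - 91\right)^{2} = 28782 - \left(\sqrt{-8 + 7^{2}} - 91\right)^{2} = 28782 - \left(\sqrt{-8 + 49} - 91\right)^{2} = 28782 - \left(\sqrt{41} - 91\right)^{2} = 28782 - \left(-91 + \sqrt{41}\right)^{2}$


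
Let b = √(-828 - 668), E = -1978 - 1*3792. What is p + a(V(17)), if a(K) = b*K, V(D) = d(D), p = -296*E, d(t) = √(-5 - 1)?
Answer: 1707920 - 4*√561 ≈ 1.7078e+6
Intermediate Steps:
E = -5770 (E = -1978 - 3792 = -5770)
b = 2*I*√374 (b = √(-1496) = 2*I*√374 ≈ 38.678*I)
d(t) = I*√6 (d(t) = √(-6) = I*√6)
p = 1707920 (p = -296*(-5770) = 1707920)
V(D) = I*√6
a(K) = 2*I*K*√374 (a(K) = (2*I*√374)*K = 2*I*K*√374)
p + a(V(17)) = 1707920 + 2*I*(I*√6)*√374 = 1707920 - 4*√561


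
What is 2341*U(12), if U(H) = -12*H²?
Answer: -4045248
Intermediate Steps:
2341*U(12) = 2341*(-12*12²) = 2341*(-12*144) = 2341*(-1728) = -4045248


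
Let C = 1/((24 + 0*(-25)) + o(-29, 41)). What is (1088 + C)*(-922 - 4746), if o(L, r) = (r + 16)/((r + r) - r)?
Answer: -6419854532/1041 ≈ -6.1670e+6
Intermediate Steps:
o(L, r) = (16 + r)/r (o(L, r) = (16 + r)/(2*r - r) = (16 + r)/r)
C = 41/1041 (C = 1/((24 + 0*(-25)) + (16 + 41)/41) = 1/((24 + 0) + (1/41)*57) = 1/(24 + 57/41) = 1/(1041/41) = 41/1041 ≈ 0.039385)
(1088 + C)*(-922 - 4746) = (1088 + 41/1041)*(-922 - 4746) = (1132649/1041)*(-5668) = -6419854532/1041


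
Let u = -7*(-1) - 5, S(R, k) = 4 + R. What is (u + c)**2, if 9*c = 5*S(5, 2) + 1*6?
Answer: 529/9 ≈ 58.778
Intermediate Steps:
u = 2 (u = 7 - 5 = 2)
c = 17/3 (c = (5*(4 + 5) + 1*6)/9 = (5*9 + 6)/9 = (45 + 6)/9 = (1/9)*51 = 17/3 ≈ 5.6667)
(u + c)**2 = (2 + 17/3)**2 = (23/3)**2 = 529/9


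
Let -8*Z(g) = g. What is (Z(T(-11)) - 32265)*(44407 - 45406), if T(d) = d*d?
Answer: 257982759/8 ≈ 3.2248e+7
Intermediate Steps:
T(d) = d**2
Z(g) = -g/8
(Z(T(-11)) - 32265)*(44407 - 45406) = (-1/8*(-11)**2 - 32265)*(44407 - 45406) = (-1/8*121 - 32265)*(-999) = (-121/8 - 32265)*(-999) = -258241/8*(-999) = 257982759/8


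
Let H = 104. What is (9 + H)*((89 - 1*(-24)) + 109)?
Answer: 25086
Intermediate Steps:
(9 + H)*((89 - 1*(-24)) + 109) = (9 + 104)*((89 - 1*(-24)) + 109) = 113*((89 + 24) + 109) = 113*(113 + 109) = 113*222 = 25086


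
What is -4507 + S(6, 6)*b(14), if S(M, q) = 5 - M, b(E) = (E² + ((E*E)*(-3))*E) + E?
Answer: 3515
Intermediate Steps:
b(E) = E + E² - 3*E³ (b(E) = (E² + (E²*(-3))*E) + E = (E² + (-3*E²)*E) + E = (E² - 3*E³) + E = E + E² - 3*E³)
-4507 + S(6, 6)*b(14) = -4507 + (5 - 1*6)*(14*(1 + 14 - 3*14²)) = -4507 + (5 - 6)*(14*(1 + 14 - 3*196)) = -4507 - 14*(1 + 14 - 588) = -4507 - 14*(-573) = -4507 - 1*(-8022) = -4507 + 8022 = 3515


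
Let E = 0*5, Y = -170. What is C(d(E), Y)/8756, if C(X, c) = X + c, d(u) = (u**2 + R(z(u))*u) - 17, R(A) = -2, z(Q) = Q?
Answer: -17/796 ≈ -0.021357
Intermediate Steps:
E = 0
d(u) = -17 + u**2 - 2*u (d(u) = (u**2 - 2*u) - 17 = -17 + u**2 - 2*u)
C(d(E), Y)/8756 = ((-17 + 0**2 - 2*0) - 170)/8756 = ((-17 + 0 + 0) - 170)*(1/8756) = (-17 - 170)*(1/8756) = -187*1/8756 = -17/796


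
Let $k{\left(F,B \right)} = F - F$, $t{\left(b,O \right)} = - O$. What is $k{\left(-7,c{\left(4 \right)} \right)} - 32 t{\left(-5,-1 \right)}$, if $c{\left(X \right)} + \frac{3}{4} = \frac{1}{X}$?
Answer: $-32$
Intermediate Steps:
$c{\left(X \right)} = - \frac{3}{4} + \frac{1}{X}$
$k{\left(F,B \right)} = 0$
$k{\left(-7,c{\left(4 \right)} \right)} - 32 t{\left(-5,-1 \right)} = 0 - 32 \left(\left(-1\right) \left(-1\right)\right) = 0 - 32 = -32$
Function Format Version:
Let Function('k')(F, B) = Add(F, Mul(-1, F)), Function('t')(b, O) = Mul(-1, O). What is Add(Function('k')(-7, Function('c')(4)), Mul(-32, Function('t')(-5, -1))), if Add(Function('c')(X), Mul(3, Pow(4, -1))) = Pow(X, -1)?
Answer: -32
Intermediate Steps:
Function('c')(X) = Add(Rational(-3, 4), Pow(X, -1))
Function('k')(F, B) = 0
Add(Function('k')(-7, Function('c')(4)), Mul(-32, Function('t')(-5, -1))) = Add(0, Mul(-32, Mul(-1, -1))) = Add(0, Mul(-32, 1)) = Add(0, -32) = -32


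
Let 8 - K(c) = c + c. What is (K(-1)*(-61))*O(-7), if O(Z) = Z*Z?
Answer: -29890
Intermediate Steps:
K(c) = 8 - 2*c (K(c) = 8 - (c + c) = 8 - 2*c)
O(Z) = Z²
(K(-1)*(-61))*O(-7) = ((8 - 2*(-1))*(-61))*(-7)² = ((8 + 2)*(-61))*49 = (10*(-61))*49 = -610*49 = -29890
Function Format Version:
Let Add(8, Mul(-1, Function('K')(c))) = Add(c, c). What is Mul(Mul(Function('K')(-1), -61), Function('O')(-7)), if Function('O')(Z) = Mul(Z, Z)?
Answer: -29890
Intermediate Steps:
Function('K')(c) = Add(8, Mul(-2, c)) (Function('K')(c) = Add(8, Mul(-1, Add(c, c))) = Add(8, Mul(-1, Mul(2, c))) = Add(8, Mul(-2, c)))
Function('O')(Z) = Pow(Z, 2)
Mul(Mul(Function('K')(-1), -61), Function('O')(-7)) = Mul(Mul(Add(8, Mul(-2, -1)), -61), Pow(-7, 2)) = Mul(Mul(Add(8, 2), -61), 49) = Mul(Mul(10, -61), 49) = Mul(-610, 49) = -29890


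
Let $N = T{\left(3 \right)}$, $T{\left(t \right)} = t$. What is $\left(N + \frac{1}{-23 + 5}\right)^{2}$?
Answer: $\frac{2809}{324} \approx 8.6698$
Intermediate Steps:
$N = 3$
$\left(N + \frac{1}{-23 + 5}\right)^{2} = \left(3 + \frac{1}{-23 + 5}\right)^{2} = \left(3 + \frac{1}{-18}\right)^{2} = \left(3 - \frac{1}{18}\right)^{2} = \left(\frac{53}{18}\right)^{2} = \frac{2809}{324}$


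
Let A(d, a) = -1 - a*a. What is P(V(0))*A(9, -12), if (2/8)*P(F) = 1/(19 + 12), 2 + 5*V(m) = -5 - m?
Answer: -580/31 ≈ -18.710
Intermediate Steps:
V(m) = -7/5 - m/5 (V(m) = -⅖ + (-5 - m)/5 = -⅖ + (-1 - m/5) = -7/5 - m/5)
A(d, a) = -1 - a²
P(F) = 4/31 (P(F) = 4/(19 + 12) = 4/31)
P(V(0))*A(9, -12) = 4*(-1 - 1*(-12)²)/31 = 4*(-1 - 1*144)/31 = 4*(-1 - 144)/31 = (4/31)*(-145) = -580/31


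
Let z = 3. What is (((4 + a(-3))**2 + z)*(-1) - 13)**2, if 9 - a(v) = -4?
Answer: 93025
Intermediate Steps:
a(v) = 13 (a(v) = 9 - 1*(-4) = 9 + 4 = 13)
(((4 + a(-3))**2 + z)*(-1) - 13)**2 = (((4 + 13)**2 + 3)*(-1) - 13)**2 = ((17**2 + 3)*(-1) - 13)**2 = ((289 + 3)*(-1) - 13)**2 = (292*(-1) - 13)**2 = (-292 - 13)**2 = (-305)**2 = 93025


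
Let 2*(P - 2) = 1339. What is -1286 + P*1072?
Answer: 718562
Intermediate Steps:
P = 1343/2 (P = 2 + (½)*1339 = 2 + 1339/2 = 1343/2 ≈ 671.50)
-1286 + P*1072 = -1286 + (1343/2)*1072 = -1286 + 719848 = 718562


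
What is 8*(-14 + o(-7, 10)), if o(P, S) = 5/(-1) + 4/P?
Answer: -1096/7 ≈ -156.57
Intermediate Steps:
o(P, S) = -5 + 4/P (o(P, S) = 5*(-1) + 4/P = -5 + 4/P)
8*(-14 + o(-7, 10)) = 8*(-14 + (-5 + 4/(-7))) = 8*(-14 + (-5 + 4*(-1/7))) = 8*(-14 + (-5 - 4/7)) = 8*(-14 - 39/7) = 8*(-137/7) = -1096/7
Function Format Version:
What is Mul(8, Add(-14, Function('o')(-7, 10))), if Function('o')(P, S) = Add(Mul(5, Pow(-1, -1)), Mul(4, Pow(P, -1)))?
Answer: Rational(-1096, 7) ≈ -156.57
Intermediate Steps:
Function('o')(P, S) = Add(-5, Mul(4, Pow(P, -1))) (Function('o')(P, S) = Add(Mul(5, -1), Mul(4, Pow(P, -1))) = Add(-5, Mul(4, Pow(P, -1))))
Mul(8, Add(-14, Function('o')(-7, 10))) = Mul(8, Add(-14, Add(-5, Mul(4, Pow(-7, -1))))) = Mul(8, Add(-14, Add(-5, Mul(4, Rational(-1, 7))))) = Mul(8, Add(-14, Add(-5, Rational(-4, 7)))) = Mul(8, Add(-14, Rational(-39, 7))) = Mul(8, Rational(-137, 7)) = Rational(-1096, 7)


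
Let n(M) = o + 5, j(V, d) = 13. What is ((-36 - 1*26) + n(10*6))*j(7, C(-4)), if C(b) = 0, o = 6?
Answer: -663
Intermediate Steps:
n(M) = 11 (n(M) = 6 + 5 = 11)
((-36 - 1*26) + n(10*6))*j(7, C(-4)) = ((-36 - 1*26) + 11)*13 = ((-36 - 26) + 11)*13 = (-62 + 11)*13 = -51*13 = -663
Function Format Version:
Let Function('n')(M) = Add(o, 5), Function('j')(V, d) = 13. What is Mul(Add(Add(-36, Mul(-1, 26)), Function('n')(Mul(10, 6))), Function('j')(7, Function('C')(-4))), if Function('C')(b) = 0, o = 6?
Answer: -663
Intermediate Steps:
Function('n')(M) = 11 (Function('n')(M) = Add(6, 5) = 11)
Mul(Add(Add(-36, Mul(-1, 26)), Function('n')(Mul(10, 6))), Function('j')(7, Function('C')(-4))) = Mul(Add(Add(-36, Mul(-1, 26)), 11), 13) = Mul(Add(Add(-36, -26), 11), 13) = Mul(Add(-62, 11), 13) = Mul(-51, 13) = -663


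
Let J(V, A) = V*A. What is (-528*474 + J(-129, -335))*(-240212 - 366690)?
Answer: 125663307414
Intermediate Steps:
J(V, A) = A*V
(-528*474 + J(-129, -335))*(-240212 - 366690) = (-528*474 - 335*(-129))*(-240212 - 366690) = (-250272 + 43215)*(-606902) = -207057*(-606902) = 125663307414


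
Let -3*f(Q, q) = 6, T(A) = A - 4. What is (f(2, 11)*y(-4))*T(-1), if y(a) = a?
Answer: -40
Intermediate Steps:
T(A) = -4 + A
f(Q, q) = -2 (f(Q, q) = -1/3*6 = -2)
(f(2, 11)*y(-4))*T(-1) = (-2*(-4))*(-4 - 1) = 8*(-5) = -40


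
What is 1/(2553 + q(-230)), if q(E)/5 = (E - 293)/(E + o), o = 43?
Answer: 187/480026 ≈ 0.00038956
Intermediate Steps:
q(E) = 5*(-293 + E)/(43 + E) (q(E) = 5*((E - 293)/(E + 43)) = 5*((-293 + E)/(43 + E)) = 5*(-293 + E)/(43 + E))
1/(2553 + q(-230)) = 1/(2553 + 5*(-293 - 230)/(43 - 230)) = 1/(2553 + 5*(-523)/(-187)) = 1/(2553 + 5*(-1/187)*(-523)) = 1/(2553 + 2615/187) = 1/(480026/187) = 187/480026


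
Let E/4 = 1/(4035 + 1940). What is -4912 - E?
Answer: -29349204/5975 ≈ -4912.0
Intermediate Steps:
E = 4/5975 (E = 4/(4035 + 1940) = 4/5975 ≈ 0.00066946)
-4912 - E = -4912 - 1*4/5975 = -4912 - 4/5975 = -29349204/5975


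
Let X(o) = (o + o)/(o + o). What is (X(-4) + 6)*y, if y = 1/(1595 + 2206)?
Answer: 1/543 ≈ 0.0018416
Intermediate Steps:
X(o) = 1 (X(o) = (2*o)/((2*o)) = (2*o)*(1/(2*o)) = 1)
y = 1/3801 ≈ 0.00026309
(X(-4) + 6)*y = (1 + 6)*(1/3801) = 7*(1/3801) = 1/543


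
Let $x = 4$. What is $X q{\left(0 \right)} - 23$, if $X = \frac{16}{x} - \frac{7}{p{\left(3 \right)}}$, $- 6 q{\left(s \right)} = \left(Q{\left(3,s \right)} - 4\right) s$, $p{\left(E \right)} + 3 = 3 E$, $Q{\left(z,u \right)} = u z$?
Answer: $-23$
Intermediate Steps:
$p{\left(E \right)} = -3 + 3 E$
$q{\left(s \right)} = - \frac{s \left(-4 + 3 s\right)}{6}$ ($q{\left(s \right)} = - \frac{\left(s 3 - 4\right) s}{6} = - \frac{\left(3 s - 4\right) s}{6} = - \frac{\left(-4 + 3 s\right) s}{6} = - \frac{s \left(-4 + 3 s\right)}{6}$)
$X = \frac{17}{6}$ ($X = \frac{16}{4} - \frac{7}{-3 + 3 \cdot 3} = 16 \cdot \frac{1}{4} - \frac{7}{-3 + 9} = 4 - \frac{7}{6} = \frac{17}{6} \approx 2.8333$)
$X q{\left(0 \right)} - 23 = \frac{17 \cdot \frac{1}{6} \cdot 0 \left(4 - 0\right)}{6} - 23 = \frac{17 \cdot \frac{1}{6} \cdot 0 \left(4 + 0\right)}{6} - 23 = \frac{17 \cdot \frac{1}{6} \cdot 0 \cdot 4}{6} - 23 = \frac{17}{6} \cdot 0 - 23 = 0 - 23 = -23$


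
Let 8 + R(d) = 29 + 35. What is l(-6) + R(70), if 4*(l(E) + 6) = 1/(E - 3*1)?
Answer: 1799/36 ≈ 49.972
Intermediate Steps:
l(E) = -6 + 1/(4*(-3 + E)) (l(E) = -6 + 1/(4*(E - 3*1)) = -6 + 1/(4*(E - 3)) = -6 + 1/(4*(-3 + E)))
R(d) = 56 (R(d) = -8 + (29 + 35) = -8 + 64 = 56)
l(-6) + R(70) = (73 - 24*(-6))/(4*(-3 - 6)) + 56 = (¼)*(73 + 144)/(-9) + 56 = (¼)*(-⅑)*217 + 56 = -217/36 + 56 = 1799/36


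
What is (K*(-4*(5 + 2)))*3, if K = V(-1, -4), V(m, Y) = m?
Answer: 84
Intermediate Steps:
K = -1
(K*(-4*(5 + 2)))*3 = -(-4)*(5 + 2)*3 = -(-4)*7*3 = -1*(-28)*3 = 28*3 = 84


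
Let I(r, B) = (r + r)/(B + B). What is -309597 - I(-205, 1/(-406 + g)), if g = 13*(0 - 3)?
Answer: -400822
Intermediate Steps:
g = -39 (g = 13*(-3) = -39)
I(r, B) = r/B (I(r, B) = (2*r)/((2*B)) = (2*r)*(1/(2*B)) = r/B)
-309597 - I(-205, 1/(-406 + g)) = -309597 - (-205)/(1/(-406 - 39)) = -309597 - (-205)/(1/(-445)) = -309597 - (-205)/(-1/445) = -309597 - (-205)*(-445) = -309597 - 1*91225 = -309597 - 91225 = -400822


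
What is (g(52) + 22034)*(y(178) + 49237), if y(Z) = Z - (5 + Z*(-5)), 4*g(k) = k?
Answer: 1108964100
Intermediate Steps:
g(k) = k/4
y(Z) = -5 + 6*Z (y(Z) = Z - (5 - 5*Z) = Z + (-5 + 5*Z) = -5 + 6*Z)
(g(52) + 22034)*(y(178) + 49237) = ((¼)*52 + 22034)*((-5 + 6*178) + 49237) = (13 + 22034)*((-5 + 1068) + 49237) = 22047*(1063 + 49237) = 22047*50300 = 1108964100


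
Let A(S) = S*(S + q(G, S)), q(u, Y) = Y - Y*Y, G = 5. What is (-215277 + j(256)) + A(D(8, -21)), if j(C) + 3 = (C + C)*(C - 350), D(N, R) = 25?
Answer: -277783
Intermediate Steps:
q(u, Y) = Y - Y²
A(S) = S*(S + S*(1 - S))
j(C) = -3 + 2*C*(-350 + C) (j(C) = -3 + (C + C)*(C - 350) = -3 + (2*C)*(-350 + C) = -3 + 2*C*(-350 + C))
(-215277 + j(256)) + A(D(8, -21)) = (-215277 + (-3 - 700*256 + 2*256²)) + 25²*(2 - 1*25) = (-215277 + (-3 - 179200 + 2*65536)) + 625*(2 - 25) = (-215277 + (-3 - 179200 + 131072)) + 625*(-23) = (-215277 - 48131) - 14375 = -263408 - 14375 = -277783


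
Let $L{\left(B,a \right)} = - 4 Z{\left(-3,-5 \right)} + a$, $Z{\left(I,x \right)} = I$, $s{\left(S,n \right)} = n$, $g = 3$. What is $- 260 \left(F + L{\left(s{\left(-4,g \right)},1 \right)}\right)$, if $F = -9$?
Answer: $-1040$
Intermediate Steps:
$L{\left(B,a \right)} = 12 + a$ ($L{\left(B,a \right)} = \left(-4\right) \left(-3\right) + a = 12 + a$)
$- 260 \left(F + L{\left(s{\left(-4,g \right)},1 \right)}\right) = - 260 \left(-9 + \left(12 + 1\right)\right) = - 260 \left(-9 + 13\right) = \left(-260\right) 4 = -1040$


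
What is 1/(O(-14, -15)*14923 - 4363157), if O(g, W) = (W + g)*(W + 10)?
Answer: -1/2199322 ≈ -4.5469e-7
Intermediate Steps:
O(g, W) = (10 + W)*(W + g) (O(g, W) = (W + g)*(10 + W) = (10 + W)*(W + g))
1/(O(-14, -15)*14923 - 4363157) = 1/(((-15)² + 10*(-15) + 10*(-14) - 15*(-14))*14923 - 4363157) = 1/((225 - 150 - 140 + 210)*14923 - 4363157) = 1/(145*14923 - 4363157) = 1/(2163835 - 4363157) = 1/(-2199322) = -1/2199322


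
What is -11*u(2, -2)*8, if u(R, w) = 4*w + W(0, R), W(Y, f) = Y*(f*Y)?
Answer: 704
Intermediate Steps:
W(Y, f) = f*Y**2 (W(Y, f) = Y*(Y*f) = f*Y**2)
u(R, w) = 4*w (u(R, w) = 4*w + R*0**2 = 4*w + R*0 = 4*w + 0 = 4*w)
-11*u(2, -2)*8 = -44*(-2)*8 = -11*(-8)*8 = 88*8 = 704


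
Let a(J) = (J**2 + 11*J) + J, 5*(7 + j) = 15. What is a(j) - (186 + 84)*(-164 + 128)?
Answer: 9688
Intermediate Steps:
j = -4 (j = -7 + (1/5)*15 = -7 + 3 = -4)
a(J) = J**2 + 12*J
a(j) - (186 + 84)*(-164 + 128) = -4*(12 - 4) - (186 + 84)*(-164 + 128) = -4*8 - 270*(-36) = -32 - 1*(-9720) = -32 + 9720 = 9688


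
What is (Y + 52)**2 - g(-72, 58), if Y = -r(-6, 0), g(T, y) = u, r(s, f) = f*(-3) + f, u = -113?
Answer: 2817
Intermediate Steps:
r(s, f) = -2*f (r(s, f) = -3*f + f = -2*f)
g(T, y) = -113
Y = 0 (Y = -(-2)*0 = -1*0 = 0)
(Y + 52)**2 - g(-72, 58) = (0 + 52)**2 - 1*(-113) = 52**2 + 113 = 2704 + 113 = 2817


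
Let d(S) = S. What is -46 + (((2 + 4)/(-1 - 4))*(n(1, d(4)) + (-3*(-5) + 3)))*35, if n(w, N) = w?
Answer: -844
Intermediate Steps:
-46 + (((2 + 4)/(-1 - 4))*(n(1, d(4)) + (-3*(-5) + 3)))*35 = -46 + (((2 + 4)/(-1 - 4))*(1 + (-3*(-5) + 3)))*35 = -46 + ((6/(-5))*(1 + (15 + 3)))*35 = -46 + ((6*(-1/5))*(1 + 18))*35 = -46 - 6/5*19*35 = -46 - 114/5*35 = -46 - 798 = -844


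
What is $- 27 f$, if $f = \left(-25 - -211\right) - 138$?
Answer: $-1296$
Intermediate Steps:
$f = 48$ ($f = \left(-25 + 211\right) - 138 = 186 - 138 = 48$)
$- 27 f = \left(-27\right) 48 = -1296$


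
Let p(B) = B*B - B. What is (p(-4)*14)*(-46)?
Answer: -12880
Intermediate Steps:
p(B) = B**2 - B
(p(-4)*14)*(-46) = (-4*(-1 - 4)*14)*(-46) = (-4*(-5)*14)*(-46) = (20*14)*(-46) = 280*(-46) = -12880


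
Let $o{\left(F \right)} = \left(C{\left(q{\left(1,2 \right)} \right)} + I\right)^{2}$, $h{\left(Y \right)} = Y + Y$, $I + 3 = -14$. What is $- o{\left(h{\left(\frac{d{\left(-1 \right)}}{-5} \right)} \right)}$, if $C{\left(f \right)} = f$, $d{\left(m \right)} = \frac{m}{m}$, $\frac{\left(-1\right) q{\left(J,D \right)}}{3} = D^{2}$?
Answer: $-841$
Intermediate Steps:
$q{\left(J,D \right)} = - 3 D^{2}$
$I = -17$ ($I = -3 - 14 = -17$)
$d{\left(m \right)} = 1$
$h{\left(Y \right)} = 2 Y$
$o{\left(F \right)} = 841$ ($o{\left(F \right)} = \left(- 3 \cdot 2^{2} - 17\right)^{2} = \left(\left(-3\right) 4 - 17\right)^{2} = \left(-12 - 17\right)^{2} = \left(-29\right)^{2} = 841$)
$- o{\left(h{\left(\frac{d{\left(-1 \right)}}{-5} \right)} \right)} = \left(-1\right) 841 = -841$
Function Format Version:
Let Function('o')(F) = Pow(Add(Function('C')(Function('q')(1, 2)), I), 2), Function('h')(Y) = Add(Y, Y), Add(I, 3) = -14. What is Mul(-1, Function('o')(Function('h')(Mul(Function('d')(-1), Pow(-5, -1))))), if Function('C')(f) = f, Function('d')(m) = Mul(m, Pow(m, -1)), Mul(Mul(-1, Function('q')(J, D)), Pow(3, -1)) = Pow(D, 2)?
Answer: -841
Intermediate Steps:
Function('q')(J, D) = Mul(-3, Pow(D, 2))
I = -17 (I = Add(-3, -14) = -17)
Function('d')(m) = 1
Function('h')(Y) = Mul(2, Y)
Function('o')(F) = 841 (Function('o')(F) = Pow(Add(Mul(-3, Pow(2, 2)), -17), 2) = Pow(Add(Mul(-3, 4), -17), 2) = Pow(Add(-12, -17), 2) = Pow(-29, 2) = 841)
Mul(-1, Function('o')(Function('h')(Mul(Function('d')(-1), Pow(-5, -1))))) = Mul(-1, 841) = -841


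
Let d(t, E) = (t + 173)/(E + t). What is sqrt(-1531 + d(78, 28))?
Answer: I*sqrt(17175710)/106 ≈ 39.098*I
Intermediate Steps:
d(t, E) = (173 + t)/(E + t)
sqrt(-1531 + d(78, 28)) = sqrt(-1531 + (173 + 78)/(28 + 78)) = sqrt(-1531 + 251/106) = sqrt(-162035/106) = I*sqrt(17175710)/106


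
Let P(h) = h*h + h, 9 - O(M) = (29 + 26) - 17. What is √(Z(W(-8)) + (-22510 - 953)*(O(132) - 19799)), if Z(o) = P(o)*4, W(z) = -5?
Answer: 2*√116306111 ≈ 21569.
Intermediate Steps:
O(M) = -29 (O(M) = 9 - ((29 + 26) - 17) = 9 - (55 - 17) = 9 - 1*38 = 9 - 38 = -29)
P(h) = h + h² (P(h) = h² + h = h + h²)
Z(o) = 4*o*(1 + o) (Z(o) = (o*(1 + o))*4 = 4*o*(1 + o))
√(Z(W(-8)) + (-22510 - 953)*(O(132) - 19799)) = √(4*(-5)*(1 - 5) + (-22510 - 953)*(-29 - 19799)) = √(4*(-5)*(-4) - 23463*(-19828)) = √(80 + 465224364) = √465224444 = 2*√116306111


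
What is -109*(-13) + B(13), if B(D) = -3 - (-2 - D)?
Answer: 1429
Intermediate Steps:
B(D) = -1 + D (B(D) = -3 + (2 + D) = -1 + D)
-109*(-13) + B(13) = -109*(-13) + (-1 + 13) = 1417 + 12 = 1429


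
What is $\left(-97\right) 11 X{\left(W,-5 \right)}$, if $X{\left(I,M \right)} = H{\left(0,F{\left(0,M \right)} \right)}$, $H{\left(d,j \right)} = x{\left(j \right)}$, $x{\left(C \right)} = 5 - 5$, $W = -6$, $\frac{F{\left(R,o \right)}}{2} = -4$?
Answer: $0$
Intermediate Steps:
$F{\left(R,o \right)} = -8$ ($F{\left(R,o \right)} = 2 \left(-4\right) = -8$)
$x{\left(C \right)} = 0$
$H{\left(d,j \right)} = 0$
$X{\left(I,M \right)} = 0$
$\left(-97\right) 11 X{\left(W,-5 \right)} = \left(-97\right) 11 \cdot 0 = \left(-1067\right) 0 = 0$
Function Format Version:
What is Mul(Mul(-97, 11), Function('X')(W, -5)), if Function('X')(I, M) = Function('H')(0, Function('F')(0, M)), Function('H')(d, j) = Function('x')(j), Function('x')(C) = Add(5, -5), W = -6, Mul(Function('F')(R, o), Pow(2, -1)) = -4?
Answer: 0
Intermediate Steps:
Function('F')(R, o) = -8 (Function('F')(R, o) = Mul(2, -4) = -8)
Function('x')(C) = 0
Function('H')(d, j) = 0
Function('X')(I, M) = 0
Mul(Mul(-97, 11), Function('X')(W, -5)) = Mul(Mul(-97, 11), 0) = Mul(-1067, 0) = 0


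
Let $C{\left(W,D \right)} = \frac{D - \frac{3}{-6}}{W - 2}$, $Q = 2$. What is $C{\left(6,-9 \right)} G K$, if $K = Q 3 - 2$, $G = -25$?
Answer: $\frac{425}{2} \approx 212.5$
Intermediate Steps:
$C{\left(W,D \right)} = \frac{\frac{1}{2} + D}{-2 + W}$ ($C{\left(W,D \right)} = \frac{D - - \frac{1}{2}}{-2 + W} = \frac{D + \frac{1}{2}}{-2 + W} = \frac{\frac{1}{2} + D}{-2 + W}$)
$K = 4$ ($K = 2 \cdot 3 - 2 = 6 - 2 = 4$)
$C{\left(6,-9 \right)} G K = \frac{\frac{1}{2} - 9}{-2 + 6} \left(-25\right) 4 = \frac{1}{4} \left(- \frac{17}{2}\right) \left(-25\right) 4 = \left(- \frac{17}{8}\right) \left(-25\right) 4 = \frac{425}{8} \cdot 4 = \frac{425}{2}$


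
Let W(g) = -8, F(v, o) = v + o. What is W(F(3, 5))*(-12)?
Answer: 96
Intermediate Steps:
F(v, o) = o + v
W(F(3, 5))*(-12) = -8*(-12) = 96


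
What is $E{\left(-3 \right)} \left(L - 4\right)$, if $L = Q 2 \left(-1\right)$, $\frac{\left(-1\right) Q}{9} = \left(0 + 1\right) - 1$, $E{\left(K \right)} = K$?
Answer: $12$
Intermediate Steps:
$Q = 0$ ($Q = - 9 \left(\left(0 + 1\right) - 1\right) = - 9 \left(1 - 1\right) = \left(-9\right) 0 = 0$)
$L = 0$ ($L = 0 \cdot 2 \left(-1\right) = 0 \left(-1\right) = 0$)
$E{\left(-3 \right)} \left(L - 4\right) = - 3 \left(0 - 4\right) = \left(-3\right) \left(-4\right) = 12$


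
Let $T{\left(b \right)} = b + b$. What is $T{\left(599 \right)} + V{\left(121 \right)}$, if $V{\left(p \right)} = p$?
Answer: $1319$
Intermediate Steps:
$T{\left(b \right)} = 2 b$
$T{\left(599 \right)} + V{\left(121 \right)} = 2 \cdot 599 + 121 = 1198 + 121 = 1319$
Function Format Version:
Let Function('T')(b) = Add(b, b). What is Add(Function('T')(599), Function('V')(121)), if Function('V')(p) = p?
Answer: 1319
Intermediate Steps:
Function('T')(b) = Mul(2, b)
Add(Function('T')(599), Function('V')(121)) = Add(Mul(2, 599), 121) = Add(1198, 121) = 1319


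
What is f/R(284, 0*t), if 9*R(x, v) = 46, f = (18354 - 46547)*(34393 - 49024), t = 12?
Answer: 3712426047/46 ≈ 8.0705e+7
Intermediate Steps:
f = 412491783 (f = -28193*(-14631) = 412491783)
R(x, v) = 46/9 (R(x, v) = (1/9)*46 = 46/9)
f/R(284, 0*t) = 412491783/(46/9) = 412491783*(9/46) = 3712426047/46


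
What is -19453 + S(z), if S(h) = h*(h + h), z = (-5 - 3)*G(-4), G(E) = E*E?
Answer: 13315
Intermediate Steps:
G(E) = E²
z = -128 (z = (-5 - 3)*(-4)² = -8*16 = -128)
S(h) = 2*h² (S(h) = h*(2*h) = 2*h²)
-19453 + S(z) = -19453 + 2*(-128)² = -19453 + 2*16384 = -19453 + 32768 = 13315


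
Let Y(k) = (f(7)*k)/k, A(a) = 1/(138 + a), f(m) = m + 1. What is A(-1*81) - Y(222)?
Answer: -455/57 ≈ -7.9825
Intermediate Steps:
f(m) = 1 + m
Y(k) = 8 (Y(k) = ((1 + 7)*k)/k = (8*k)/k = 8)
A(-1*81) - Y(222) = 1/(138 - 1*81) - 1*8 = 1/(138 - 81) - 8 = 1/57 - 8 = -455/57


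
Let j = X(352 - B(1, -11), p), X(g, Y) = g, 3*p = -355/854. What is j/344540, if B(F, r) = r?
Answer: 363/344540 ≈ 0.0010536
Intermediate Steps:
p = -355/2562 (p = (-355/854)/3 = (-355*1/854)/3 = (⅓)*(-355/854) = -355/2562 ≈ -0.13856)
j = 363 (j = 352 - 1*(-11) = 352 + 11 = 363)
j/344540 = 363/344540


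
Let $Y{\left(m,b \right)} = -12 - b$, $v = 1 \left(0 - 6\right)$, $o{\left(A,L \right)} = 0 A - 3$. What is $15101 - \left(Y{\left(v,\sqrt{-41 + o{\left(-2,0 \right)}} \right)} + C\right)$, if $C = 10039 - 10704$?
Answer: $15778 + 2 i \sqrt{11} \approx 15778.0 + 6.6332 i$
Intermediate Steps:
$o{\left(A,L \right)} = -3$ ($o{\left(A,L \right)} = 0 - 3 = -3$)
$C = -665$ ($C = 10039 - 10704 = -665$)
$v = -6$ ($v = 1 \left(-6\right) = -6$)
$15101 - \left(Y{\left(v,\sqrt{-41 + o{\left(-2,0 \right)}} \right)} + C\right) = 15101 - \left(\left(-12 - \sqrt{-41 - 3}\right) - 665\right) = 15101 - \left(\left(-12 - \sqrt{-44}\right) - 665\right) = 15101 - \left(\left(-12 - 2 i \sqrt{11}\right) - 665\right) = 15101 - \left(-677 - 2 i \sqrt{11}\right) = 15101 + \left(677 + 2 i \sqrt{11}\right) = 15778 + 2 i \sqrt{11}$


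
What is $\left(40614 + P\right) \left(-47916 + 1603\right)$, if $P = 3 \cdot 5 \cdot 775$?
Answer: $-2419344807$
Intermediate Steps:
$P = 11625$ ($P = 15 \cdot 775 = 11625$)
$\left(40614 + P\right) \left(-47916 + 1603\right) = \left(40614 + 11625\right) \left(-47916 + 1603\right) = 52239 \left(-46313\right) = -2419344807$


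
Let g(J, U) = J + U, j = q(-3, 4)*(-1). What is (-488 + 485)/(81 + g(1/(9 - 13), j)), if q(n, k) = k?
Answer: -12/307 ≈ -0.039088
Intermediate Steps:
j = -4 (j = 4*(-1) = -4)
(-488 + 485)/(81 + g(1/(9 - 13), j)) = (-488 + 485)/(81 + (1/(9 - 13) - 4)) = -3/(81 + (1/(-4) - 4)) = -3/(81 + (-¼ - 4)) = -3/(81 - 17/4) = -3/307/4 = -3*4/307 = -12/307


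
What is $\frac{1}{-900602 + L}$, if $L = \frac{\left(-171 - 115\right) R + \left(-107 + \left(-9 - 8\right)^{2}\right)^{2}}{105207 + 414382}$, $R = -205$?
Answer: $- \frac{519589}{467942800824} \approx -1.1104 \cdot 10^{-6}$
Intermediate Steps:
$L = \frac{91754}{519589}$ ($L = \frac{\left(-171 - 115\right) \left(-205\right) + \left(-107 + \left(-9 - 8\right)^{2}\right)^{2}}{105207 + 414382} = \frac{\left(-286\right) \left(-205\right) + \left(-107 + \left(-17\right)^{2}\right)^{2}}{519589} = \left(58630 + \left(-107 + 289\right)^{2}\right) \frac{1}{519589} = \left(58630 + 182^{2}\right) \frac{1}{519589} = \left(58630 + 33124\right) \frac{1}{519589} = 91754 \cdot \frac{1}{519589} = \frac{91754}{519589} \approx 0.17659$)
$\frac{1}{-900602 + L} = \frac{1}{-900602 + \frac{91754}{519589}} = \frac{1}{- \frac{467942800824}{519589}} = - \frac{519589}{467942800824}$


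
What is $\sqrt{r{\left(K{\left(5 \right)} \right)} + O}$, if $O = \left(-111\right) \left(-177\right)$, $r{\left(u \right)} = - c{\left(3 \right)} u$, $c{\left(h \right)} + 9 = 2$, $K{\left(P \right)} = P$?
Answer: $\sqrt{19682} \approx 140.29$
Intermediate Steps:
$c{\left(h \right)} = -7$ ($c{\left(h \right)} = -9 + 2 = -7$)
$r{\left(u \right)} = 7 u$ ($r{\left(u \right)} = \left(-1\right) \left(-7\right) u = 7 u$)
$O = 19647$
$\sqrt{r{\left(K{\left(5 \right)} \right)} + O} = \sqrt{7 \cdot 5 + 19647} = \sqrt{35 + 19647} = \sqrt{19682}$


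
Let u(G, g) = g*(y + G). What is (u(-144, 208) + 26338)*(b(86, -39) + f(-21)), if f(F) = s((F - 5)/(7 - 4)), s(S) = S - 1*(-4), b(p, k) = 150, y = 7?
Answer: -940888/3 ≈ -3.1363e+5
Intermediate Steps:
s(S) = 4 + S (s(S) = S + 4 = 4 + S)
u(G, g) = g*(7 + G)
f(F) = 7/3 + F/3 (f(F) = 4 + (F - 5)/(7 - 4) = 4 + (-5 + F)/3 = 4 + (-5 + F)*(⅓) = 4 + (-5/3 + F/3) = 7/3 + F/3)
(u(-144, 208) + 26338)*(b(86, -39) + f(-21)) = (208*(7 - 144) + 26338)*(150 + (7/3 + (⅓)*(-21))) = (208*(-137) + 26338)*(150 + (7/3 - 7)) = (-28496 + 26338)*(150 - 14/3) = -2158*436/3 = -940888/3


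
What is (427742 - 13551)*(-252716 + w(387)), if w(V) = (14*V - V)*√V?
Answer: -104672692756 + 6251384763*√43 ≈ -6.3680e+10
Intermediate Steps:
w(V) = 13*V^(3/2) (w(V) = (13*V)*√V = 13*V^(3/2))
(427742 - 13551)*(-252716 + w(387)) = (427742 - 13551)*(-252716 + 13*387^(3/2)) = 414191*(-252716 + 13*(1161*√43)) = 414191*(-252716 + 15093*√43) = -104672692756 + 6251384763*√43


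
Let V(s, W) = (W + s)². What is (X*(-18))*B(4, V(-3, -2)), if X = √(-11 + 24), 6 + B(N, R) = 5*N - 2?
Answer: -216*√13 ≈ -778.80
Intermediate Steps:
B(N, R) = -8 + 5*N (B(N, R) = -6 + (5*N - 2) = -6 + (-2 + 5*N) = -8 + 5*N)
X = √13 ≈ 3.6056
(X*(-18))*B(4, V(-3, -2)) = (√13*(-18))*(-8 + 5*4) = (-18*√13)*(-8 + 20) = -18*√13*12 = -216*√13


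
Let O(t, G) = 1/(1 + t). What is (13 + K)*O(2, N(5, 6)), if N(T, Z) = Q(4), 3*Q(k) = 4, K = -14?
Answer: -⅓ ≈ -0.33333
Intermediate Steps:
Q(k) = 4/3 (Q(k) = (⅓)*4 = 4/3)
N(T, Z) = 4/3
(13 + K)*O(2, N(5, 6)) = (13 - 14)/(1 + 2) = -1/3 = -1*⅓ = -⅓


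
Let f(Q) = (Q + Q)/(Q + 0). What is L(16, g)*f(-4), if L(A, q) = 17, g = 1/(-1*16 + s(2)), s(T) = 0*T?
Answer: 34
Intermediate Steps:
s(T) = 0
g = -1/16 (g = 1/(-1*16 + 0) = 1/(-16 + 0) = 1/(-16) = -1/16 ≈ -0.062500)
f(Q) = 2 (f(Q) = (2*Q)/Q = 2)
L(16, g)*f(-4) = 17*2 = 34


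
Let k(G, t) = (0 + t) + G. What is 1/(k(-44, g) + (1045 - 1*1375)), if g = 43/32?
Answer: -32/11925 ≈ -0.0026834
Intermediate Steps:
g = 43/32 (g = 43*(1/32) = 43/32 ≈ 1.3438)
k(G, t) = G + t (k(G, t) = t + G = G + t)
1/(k(-44, g) + (1045 - 1*1375)) = 1/((-44 + 43/32) + (1045 - 1*1375)) = 1/(-1365/32 + (1045 - 1375)) = 1/(-1365/32 - 330) = 1/(-11925/32) = -32/11925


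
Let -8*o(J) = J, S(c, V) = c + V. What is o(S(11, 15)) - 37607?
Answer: -150441/4 ≈ -37610.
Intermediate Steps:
S(c, V) = V + c
o(J) = -J/8
o(S(11, 15)) - 37607 = -(15 + 11)/8 - 37607 = -⅛*26 - 37607 = -13/4 - 37607 = -150441/4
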